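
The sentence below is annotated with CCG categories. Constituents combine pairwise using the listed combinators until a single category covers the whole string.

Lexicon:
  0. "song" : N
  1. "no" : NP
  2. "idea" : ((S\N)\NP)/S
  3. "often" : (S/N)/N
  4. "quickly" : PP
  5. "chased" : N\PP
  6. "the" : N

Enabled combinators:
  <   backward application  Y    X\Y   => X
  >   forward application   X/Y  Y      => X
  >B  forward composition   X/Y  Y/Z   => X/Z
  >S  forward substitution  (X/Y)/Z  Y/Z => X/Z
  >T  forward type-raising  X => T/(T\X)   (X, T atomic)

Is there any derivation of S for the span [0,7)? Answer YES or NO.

[0,7] S   >
  [0,1] S/(S\N)   >T
    [0,1] "song" : N
  [1,7] S\N   <
    [1,2] "no" : NP
    [2,7] (S\N)\NP   >
      [2,3] "idea" : ((S\N)\NP)/S
      [3,7] S   >
        [3,6] S/N   >
          [3,4] "often" : (S/N)/N
          [4,6] N   >
            [4,5] N/(N\PP)   >T
              [4,5] "quickly" : PP
            [5,6] "chased" : N\PP
        [6,7] "the" : N

YES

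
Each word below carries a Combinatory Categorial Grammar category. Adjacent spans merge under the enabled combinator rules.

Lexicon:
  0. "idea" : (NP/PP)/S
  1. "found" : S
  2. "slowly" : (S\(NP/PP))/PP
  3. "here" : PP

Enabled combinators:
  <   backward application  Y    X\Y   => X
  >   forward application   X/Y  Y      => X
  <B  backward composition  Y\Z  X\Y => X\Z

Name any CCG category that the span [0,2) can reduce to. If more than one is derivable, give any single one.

[0,4] S   <
  [0,2] NP/PP   >
    [0,1] "idea" : (NP/PP)/S
    [1,2] "found" : S
  [2,4] S\(NP/PP)   >
    [2,3] "slowly" : (S\(NP/PP))/PP
    [3,4] "here" : PP

NP/PP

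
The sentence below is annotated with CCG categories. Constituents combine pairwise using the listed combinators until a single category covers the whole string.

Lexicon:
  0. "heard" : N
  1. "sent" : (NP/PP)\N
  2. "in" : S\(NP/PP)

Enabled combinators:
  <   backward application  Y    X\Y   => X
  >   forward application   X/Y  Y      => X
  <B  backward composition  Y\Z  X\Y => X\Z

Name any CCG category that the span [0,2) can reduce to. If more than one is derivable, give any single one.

NP/PP

[0,3] S   <
  [0,2] NP/PP   <
    [0,1] "heard" : N
    [1,2] "sent" : (NP/PP)\N
  [2,3] "in" : S\(NP/PP)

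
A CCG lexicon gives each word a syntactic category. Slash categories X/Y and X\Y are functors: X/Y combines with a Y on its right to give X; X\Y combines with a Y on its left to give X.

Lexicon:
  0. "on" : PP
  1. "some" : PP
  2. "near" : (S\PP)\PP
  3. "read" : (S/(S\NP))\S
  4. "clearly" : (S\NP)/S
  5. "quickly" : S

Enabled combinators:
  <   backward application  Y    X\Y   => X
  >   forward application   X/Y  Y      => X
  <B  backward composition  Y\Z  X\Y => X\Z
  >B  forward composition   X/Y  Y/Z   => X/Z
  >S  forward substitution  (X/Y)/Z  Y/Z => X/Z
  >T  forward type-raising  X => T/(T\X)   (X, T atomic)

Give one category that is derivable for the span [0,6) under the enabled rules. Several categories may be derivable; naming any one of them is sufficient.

S

[0,6] S   >
  [0,4] S/(S\NP)   <
    [0,3] S   >
      [0,1] S/(S\PP)   >T
        [0,1] "on" : PP
      [1,3] S\PP   <
        [1,2] "some" : PP
        [2,3] "near" : (S\PP)\PP
    [3,4] "read" : (S/(S\NP))\S
  [4,6] S\NP   >
    [4,5] "clearly" : (S\NP)/S
    [5,6] "quickly" : S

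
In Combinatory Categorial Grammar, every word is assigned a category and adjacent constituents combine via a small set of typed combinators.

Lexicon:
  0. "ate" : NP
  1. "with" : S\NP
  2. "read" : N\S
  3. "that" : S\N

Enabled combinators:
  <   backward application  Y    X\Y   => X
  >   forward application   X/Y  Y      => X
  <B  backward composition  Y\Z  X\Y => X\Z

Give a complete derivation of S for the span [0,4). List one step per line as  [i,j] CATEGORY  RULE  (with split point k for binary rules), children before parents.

[0,1] NP  lex  "ate"
[1,2] S\NP  lex  "with"
[2,3] N\S  lex  "read"
[1,3] N\NP  <B  k=2
[0,3] N  <  k=1
[3,4] S\N  lex  "that"
[0,4] S  <  k=3

[0,4] S   <
  [0,3] N   <
    [0,1] "ate" : NP
    [1,3] N\NP   <B
      [1,2] "with" : S\NP
      [2,3] "read" : N\S
  [3,4] "that" : S\N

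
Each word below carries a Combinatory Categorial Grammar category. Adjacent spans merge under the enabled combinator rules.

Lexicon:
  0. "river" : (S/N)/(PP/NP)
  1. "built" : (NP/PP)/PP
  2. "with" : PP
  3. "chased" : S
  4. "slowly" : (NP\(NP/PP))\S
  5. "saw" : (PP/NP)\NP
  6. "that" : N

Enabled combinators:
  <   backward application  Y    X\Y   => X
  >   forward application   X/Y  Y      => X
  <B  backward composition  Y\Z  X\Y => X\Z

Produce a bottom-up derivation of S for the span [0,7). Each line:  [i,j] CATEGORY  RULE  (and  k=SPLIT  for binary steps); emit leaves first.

[0,1] (S/N)/(PP/NP)  lex  "river"
[1,2] (NP/PP)/PP  lex  "built"
[2,3] PP  lex  "with"
[1,3] NP/PP  >  k=2
[3,4] S  lex  "chased"
[4,5] (NP\(NP/PP))\S  lex  "slowly"
[3,5] NP\(NP/PP)  <  k=4
[1,5] NP  <  k=3
[5,6] (PP/NP)\NP  lex  "saw"
[1,6] PP/NP  <  k=5
[0,6] S/N  >  k=1
[6,7] N  lex  "that"
[0,7] S  >  k=6

[0,7] S   >
  [0,6] S/N   >
    [0,1] "river" : (S/N)/(PP/NP)
    [1,6] PP/NP   <
      [1,5] NP   <
        [1,3] NP/PP   >
          [1,2] "built" : (NP/PP)/PP
          [2,3] "with" : PP
        [3,5] NP\(NP/PP)   <
          [3,4] "chased" : S
          [4,5] "slowly" : (NP\(NP/PP))\S
      [5,6] "saw" : (PP/NP)\NP
  [6,7] "that" : N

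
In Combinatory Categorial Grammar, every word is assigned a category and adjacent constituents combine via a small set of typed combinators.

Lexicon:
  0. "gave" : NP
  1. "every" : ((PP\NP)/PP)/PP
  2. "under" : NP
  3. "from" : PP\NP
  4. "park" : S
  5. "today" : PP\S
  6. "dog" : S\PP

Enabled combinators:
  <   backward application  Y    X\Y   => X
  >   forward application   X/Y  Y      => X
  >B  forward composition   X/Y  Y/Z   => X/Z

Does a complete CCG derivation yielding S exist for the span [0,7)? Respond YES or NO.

YES

[0,7] S   <
  [0,6] PP   <
    [0,1] "gave" : NP
    [1,6] PP\NP   >
      [1,4] (PP\NP)/PP   >
        [1,2] "every" : ((PP\NP)/PP)/PP
        [2,4] PP   <
          [2,3] "under" : NP
          [3,4] "from" : PP\NP
      [4,6] PP   <
        [4,5] "park" : S
        [5,6] "today" : PP\S
  [6,7] "dog" : S\PP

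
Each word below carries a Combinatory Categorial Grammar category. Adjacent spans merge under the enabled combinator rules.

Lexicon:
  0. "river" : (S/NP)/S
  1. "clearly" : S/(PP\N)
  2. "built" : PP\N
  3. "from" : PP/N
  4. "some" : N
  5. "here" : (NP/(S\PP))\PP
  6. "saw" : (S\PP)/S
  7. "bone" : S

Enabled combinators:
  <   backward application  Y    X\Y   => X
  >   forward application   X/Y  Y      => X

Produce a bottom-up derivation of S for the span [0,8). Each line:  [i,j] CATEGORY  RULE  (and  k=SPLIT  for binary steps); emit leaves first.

[0,8] S   >
  [0,3] S/NP   >
    [0,1] "river" : (S/NP)/S
    [1,3] S   >
      [1,2] "clearly" : S/(PP\N)
      [2,3] "built" : PP\N
  [3,8] NP   >
    [3,6] NP/(S\PP)   <
      [3,5] PP   >
        [3,4] "from" : PP/N
        [4,5] "some" : N
      [5,6] "here" : (NP/(S\PP))\PP
    [6,8] S\PP   >
      [6,7] "saw" : (S\PP)/S
      [7,8] "bone" : S

[0,1] (S/NP)/S  lex  "river"
[1,2] S/(PP\N)  lex  "clearly"
[2,3] PP\N  lex  "built"
[1,3] S  >  k=2
[0,3] S/NP  >  k=1
[3,4] PP/N  lex  "from"
[4,5] N  lex  "some"
[3,5] PP  >  k=4
[5,6] (NP/(S\PP))\PP  lex  "here"
[3,6] NP/(S\PP)  <  k=5
[6,7] (S\PP)/S  lex  "saw"
[7,8] S  lex  "bone"
[6,8] S\PP  >  k=7
[3,8] NP  >  k=6
[0,8] S  >  k=3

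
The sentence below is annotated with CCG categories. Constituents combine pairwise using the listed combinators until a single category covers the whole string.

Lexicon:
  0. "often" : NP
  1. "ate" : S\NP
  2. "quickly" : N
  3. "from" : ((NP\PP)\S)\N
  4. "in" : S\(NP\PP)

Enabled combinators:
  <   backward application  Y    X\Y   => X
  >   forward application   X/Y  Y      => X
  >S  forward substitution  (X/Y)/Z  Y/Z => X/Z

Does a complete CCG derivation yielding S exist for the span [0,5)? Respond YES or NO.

YES

[0,5] S   <
  [0,4] NP\PP   <
    [0,2] S   <
      [0,1] "often" : NP
      [1,2] "ate" : S\NP
    [2,4] (NP\PP)\S   <
      [2,3] "quickly" : N
      [3,4] "from" : ((NP\PP)\S)\N
  [4,5] "in" : S\(NP\PP)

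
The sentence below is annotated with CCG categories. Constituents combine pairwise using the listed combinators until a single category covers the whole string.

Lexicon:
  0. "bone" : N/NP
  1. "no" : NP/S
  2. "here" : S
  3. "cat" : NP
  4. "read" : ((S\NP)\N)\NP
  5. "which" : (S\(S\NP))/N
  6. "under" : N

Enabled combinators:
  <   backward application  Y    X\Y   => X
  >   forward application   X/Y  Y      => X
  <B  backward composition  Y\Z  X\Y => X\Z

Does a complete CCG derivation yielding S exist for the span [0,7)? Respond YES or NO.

YES

[0,7] S   <
  [0,5] S\NP   <
    [0,3] N   >
      [0,1] "bone" : N/NP
      [1,3] NP   >
        [1,2] "no" : NP/S
        [2,3] "here" : S
    [3,5] (S\NP)\N   <
      [3,4] "cat" : NP
      [4,5] "read" : ((S\NP)\N)\NP
  [5,7] S\(S\NP)   >
    [5,6] "which" : (S\(S\NP))/N
    [6,7] "under" : N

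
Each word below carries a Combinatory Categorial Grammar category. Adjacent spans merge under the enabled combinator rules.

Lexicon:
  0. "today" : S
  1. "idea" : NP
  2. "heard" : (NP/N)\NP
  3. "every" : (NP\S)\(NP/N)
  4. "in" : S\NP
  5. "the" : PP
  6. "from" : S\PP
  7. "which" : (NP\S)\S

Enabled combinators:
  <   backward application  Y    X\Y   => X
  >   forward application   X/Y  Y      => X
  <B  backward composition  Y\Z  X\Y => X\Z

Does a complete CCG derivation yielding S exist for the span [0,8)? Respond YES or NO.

NO

S NP (NP/N)\NP (NP\S)\(NP/N) S\NP PP S\PP (NP\S)\S
CKY chart[0,8] = {NP}; S ∉ chart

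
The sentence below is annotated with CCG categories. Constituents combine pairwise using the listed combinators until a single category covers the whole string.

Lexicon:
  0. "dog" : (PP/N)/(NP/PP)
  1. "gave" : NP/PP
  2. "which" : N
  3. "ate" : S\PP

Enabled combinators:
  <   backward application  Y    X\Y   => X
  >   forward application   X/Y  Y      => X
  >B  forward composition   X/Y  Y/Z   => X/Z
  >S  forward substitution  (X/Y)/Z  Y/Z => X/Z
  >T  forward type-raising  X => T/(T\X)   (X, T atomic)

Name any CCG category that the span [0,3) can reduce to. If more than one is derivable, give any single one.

PP

[0,4] S   <
  [0,3] PP   >
    [0,2] PP/N   >
      [0,1] "dog" : (PP/N)/(NP/PP)
      [1,2] "gave" : NP/PP
    [2,3] "which" : N
  [3,4] "ate" : S\PP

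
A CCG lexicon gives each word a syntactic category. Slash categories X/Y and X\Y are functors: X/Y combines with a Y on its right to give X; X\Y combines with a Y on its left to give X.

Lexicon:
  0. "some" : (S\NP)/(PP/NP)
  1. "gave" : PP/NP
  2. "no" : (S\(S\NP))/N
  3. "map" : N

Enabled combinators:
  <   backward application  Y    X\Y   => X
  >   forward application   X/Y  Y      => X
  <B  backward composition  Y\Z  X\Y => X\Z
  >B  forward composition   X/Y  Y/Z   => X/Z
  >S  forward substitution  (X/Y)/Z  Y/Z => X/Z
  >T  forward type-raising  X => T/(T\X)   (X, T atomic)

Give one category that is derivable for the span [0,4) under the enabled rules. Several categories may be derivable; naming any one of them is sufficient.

[0,4] S   <
  [0,2] S\NP   >
    [0,1] "some" : (S\NP)/(PP/NP)
    [1,2] "gave" : PP/NP
  [2,4] S\(S\NP)   >
    [2,3] "no" : (S\(S\NP))/N
    [3,4] "map" : N

S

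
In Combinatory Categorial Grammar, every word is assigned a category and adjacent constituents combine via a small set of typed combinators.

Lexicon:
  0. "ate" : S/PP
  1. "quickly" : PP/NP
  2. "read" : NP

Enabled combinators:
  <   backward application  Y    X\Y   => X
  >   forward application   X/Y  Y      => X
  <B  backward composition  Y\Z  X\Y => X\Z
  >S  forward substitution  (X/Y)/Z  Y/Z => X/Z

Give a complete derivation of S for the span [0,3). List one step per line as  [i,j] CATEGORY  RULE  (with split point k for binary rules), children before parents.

[0,3] S   >
  [0,1] "ate" : S/PP
  [1,3] PP   >
    [1,2] "quickly" : PP/NP
    [2,3] "read" : NP

[0,1] S/PP  lex  "ate"
[1,2] PP/NP  lex  "quickly"
[2,3] NP  lex  "read"
[1,3] PP  >  k=2
[0,3] S  >  k=1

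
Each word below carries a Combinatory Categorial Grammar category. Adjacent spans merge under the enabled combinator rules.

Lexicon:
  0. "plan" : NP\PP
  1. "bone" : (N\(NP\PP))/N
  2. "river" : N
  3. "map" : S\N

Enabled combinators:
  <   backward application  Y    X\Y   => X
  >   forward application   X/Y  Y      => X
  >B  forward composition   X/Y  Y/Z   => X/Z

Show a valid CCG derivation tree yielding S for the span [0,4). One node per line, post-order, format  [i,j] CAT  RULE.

[0,1] NP\PP  lex  "plan"
[1,2] (N\(NP\PP))/N  lex  "bone"
[2,3] N  lex  "river"
[1,3] N\(NP\PP)  >  k=2
[0,3] N  <  k=1
[3,4] S\N  lex  "map"
[0,4] S  <  k=3

[0,4] S   <
  [0,3] N   <
    [0,1] "plan" : NP\PP
    [1,3] N\(NP\PP)   >
      [1,2] "bone" : (N\(NP\PP))/N
      [2,3] "river" : N
  [3,4] "map" : S\N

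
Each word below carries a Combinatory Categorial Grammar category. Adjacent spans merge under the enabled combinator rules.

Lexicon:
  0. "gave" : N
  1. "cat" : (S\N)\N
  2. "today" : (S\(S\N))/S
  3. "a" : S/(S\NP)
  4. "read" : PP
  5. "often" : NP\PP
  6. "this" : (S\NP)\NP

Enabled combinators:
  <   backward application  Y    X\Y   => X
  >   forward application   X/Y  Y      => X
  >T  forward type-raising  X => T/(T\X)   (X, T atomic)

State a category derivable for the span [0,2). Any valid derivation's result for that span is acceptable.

[0,7] S   <
  [0,2] S\N   <
    [0,1] "gave" : N
    [1,2] "cat" : (S\N)\N
  [2,7] S\(S\N)   >
    [2,3] "today" : (S\(S\N))/S
    [3,7] S   >
      [3,4] "a" : S/(S\NP)
      [4,7] S\NP   <
        [4,6] NP   >
          [4,5] NP/(NP\PP)   >T
            [4,5] "read" : PP
          [5,6] "often" : NP\PP
        [6,7] "this" : (S\NP)\NP

S\N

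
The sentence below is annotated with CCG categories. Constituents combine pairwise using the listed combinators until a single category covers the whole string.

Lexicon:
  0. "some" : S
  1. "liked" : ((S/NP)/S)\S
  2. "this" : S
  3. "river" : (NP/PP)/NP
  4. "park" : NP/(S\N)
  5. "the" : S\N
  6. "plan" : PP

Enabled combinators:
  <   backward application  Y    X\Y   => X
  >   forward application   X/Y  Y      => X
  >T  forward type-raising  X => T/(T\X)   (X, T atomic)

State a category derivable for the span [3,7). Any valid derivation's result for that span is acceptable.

[0,7] S   >
  [0,3] S/NP   >
    [0,2] (S/NP)/S   <
      [0,1] "some" : S
      [1,2] "liked" : ((S/NP)/S)\S
    [2,3] "this" : S
  [3,7] NP   >
    [3,6] NP/PP   >
      [3,4] "river" : (NP/PP)/NP
      [4,6] NP   >
        [4,5] "park" : NP/(S\N)
        [5,6] "the" : S\N
    [6,7] "plan" : PP

NP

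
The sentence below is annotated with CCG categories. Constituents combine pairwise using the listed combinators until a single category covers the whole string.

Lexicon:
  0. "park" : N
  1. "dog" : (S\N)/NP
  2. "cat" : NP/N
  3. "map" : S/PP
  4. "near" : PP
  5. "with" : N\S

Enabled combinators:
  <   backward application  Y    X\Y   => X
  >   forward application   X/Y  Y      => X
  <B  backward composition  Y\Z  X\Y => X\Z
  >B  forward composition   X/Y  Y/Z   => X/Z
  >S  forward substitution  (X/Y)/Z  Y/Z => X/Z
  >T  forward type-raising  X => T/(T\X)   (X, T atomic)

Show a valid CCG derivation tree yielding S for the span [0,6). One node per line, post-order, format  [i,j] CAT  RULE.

[0,6] S   >
  [0,1] S/(S\N)   >T
    [0,1] "park" : N
  [1,6] S\N   >
    [1,2] "dog" : (S\N)/NP
    [2,6] NP   >
      [2,3] "cat" : NP/N
      [3,6] N   <
        [3,5] S   >
          [3,4] "map" : S/PP
          [4,5] "near" : PP
        [5,6] "with" : N\S

[0,1] N  lex  "park"
[0,1] S/(S\N)  >T
[1,2] (S\N)/NP  lex  "dog"
[2,3] NP/N  lex  "cat"
[3,4] S/PP  lex  "map"
[4,5] PP  lex  "near"
[3,5] S  >  k=4
[5,6] N\S  lex  "with"
[3,6] N  <  k=5
[2,6] NP  >  k=3
[1,6] S\N  >  k=2
[0,6] S  >  k=1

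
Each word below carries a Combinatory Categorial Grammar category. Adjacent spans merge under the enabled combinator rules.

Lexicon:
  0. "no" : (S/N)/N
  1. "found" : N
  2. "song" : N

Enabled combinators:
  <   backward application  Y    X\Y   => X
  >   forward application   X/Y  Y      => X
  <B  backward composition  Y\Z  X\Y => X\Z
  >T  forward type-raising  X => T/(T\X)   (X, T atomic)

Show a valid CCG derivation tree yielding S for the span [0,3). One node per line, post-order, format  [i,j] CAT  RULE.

[0,3] S   >
  [0,2] S/N   >
    [0,1] "no" : (S/N)/N
    [1,2] "found" : N
  [2,3] "song" : N

[0,1] (S/N)/N  lex  "no"
[1,2] N  lex  "found"
[0,2] S/N  >  k=1
[2,3] N  lex  "song"
[0,3] S  >  k=2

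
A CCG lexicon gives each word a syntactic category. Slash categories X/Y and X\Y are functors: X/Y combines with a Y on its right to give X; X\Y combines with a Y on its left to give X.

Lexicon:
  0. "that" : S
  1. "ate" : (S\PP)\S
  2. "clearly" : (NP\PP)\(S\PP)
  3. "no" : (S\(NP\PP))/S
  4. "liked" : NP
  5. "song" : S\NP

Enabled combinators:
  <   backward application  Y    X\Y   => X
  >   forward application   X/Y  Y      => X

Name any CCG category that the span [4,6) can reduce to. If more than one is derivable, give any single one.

[0,6] S   <
  [0,3] NP\PP   <
    [0,2] S\PP   <
      [0,1] "that" : S
      [1,2] "ate" : (S\PP)\S
    [2,3] "clearly" : (NP\PP)\(S\PP)
  [3,6] S\(NP\PP)   >
    [3,4] "no" : (S\(NP\PP))/S
    [4,6] S   <
      [4,5] "liked" : NP
      [5,6] "song" : S\NP

S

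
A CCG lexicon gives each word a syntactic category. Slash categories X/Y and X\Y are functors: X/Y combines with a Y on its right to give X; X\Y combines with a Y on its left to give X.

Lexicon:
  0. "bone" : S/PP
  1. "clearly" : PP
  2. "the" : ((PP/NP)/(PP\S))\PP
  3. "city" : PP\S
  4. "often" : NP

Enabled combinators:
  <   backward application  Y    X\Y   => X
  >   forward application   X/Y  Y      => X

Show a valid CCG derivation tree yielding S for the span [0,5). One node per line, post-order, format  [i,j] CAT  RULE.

[0,5] S   >
  [0,1] "bone" : S/PP
  [1,5] PP   >
    [1,4] PP/NP   >
      [1,3] (PP/NP)/(PP\S)   <
        [1,2] "clearly" : PP
        [2,3] "the" : ((PP/NP)/(PP\S))\PP
      [3,4] "city" : PP\S
    [4,5] "often" : NP

[0,1] S/PP  lex  "bone"
[1,2] PP  lex  "clearly"
[2,3] ((PP/NP)/(PP\S))\PP  lex  "the"
[1,3] (PP/NP)/(PP\S)  <  k=2
[3,4] PP\S  lex  "city"
[1,4] PP/NP  >  k=3
[4,5] NP  lex  "often"
[1,5] PP  >  k=4
[0,5] S  >  k=1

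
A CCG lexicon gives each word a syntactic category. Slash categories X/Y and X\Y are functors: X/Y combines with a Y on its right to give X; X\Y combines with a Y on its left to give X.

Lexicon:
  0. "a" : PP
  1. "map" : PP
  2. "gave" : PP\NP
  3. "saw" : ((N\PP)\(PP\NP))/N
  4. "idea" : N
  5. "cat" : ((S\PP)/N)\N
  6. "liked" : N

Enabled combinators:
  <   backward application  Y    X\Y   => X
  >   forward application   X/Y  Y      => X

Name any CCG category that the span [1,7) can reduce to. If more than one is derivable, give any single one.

[0,7] S   <
  [0,1] "a" : PP
  [1,7] S\PP   >
    [1,6] (S\PP)/N   <
      [1,5] N   <
        [1,2] "map" : PP
        [2,5] N\PP   <
          [2,3] "gave" : PP\NP
          [3,5] (N\PP)\(PP\NP)   >
            [3,4] "saw" : ((N\PP)\(PP\NP))/N
            [4,5] "idea" : N
      [5,6] "cat" : ((S\PP)/N)\N
    [6,7] "liked" : N

S\PP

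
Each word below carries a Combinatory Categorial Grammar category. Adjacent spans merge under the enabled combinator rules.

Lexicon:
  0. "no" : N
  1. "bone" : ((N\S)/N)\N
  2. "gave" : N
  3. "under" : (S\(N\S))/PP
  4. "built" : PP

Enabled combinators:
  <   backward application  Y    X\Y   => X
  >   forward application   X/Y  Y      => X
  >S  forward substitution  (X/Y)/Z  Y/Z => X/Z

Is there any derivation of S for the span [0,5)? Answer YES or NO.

[0,5] S   <
  [0,3] N\S   >
    [0,2] (N\S)/N   <
      [0,1] "no" : N
      [1,2] "bone" : ((N\S)/N)\N
    [2,3] "gave" : N
  [3,5] S\(N\S)   >
    [3,4] "under" : (S\(N\S))/PP
    [4,5] "built" : PP

YES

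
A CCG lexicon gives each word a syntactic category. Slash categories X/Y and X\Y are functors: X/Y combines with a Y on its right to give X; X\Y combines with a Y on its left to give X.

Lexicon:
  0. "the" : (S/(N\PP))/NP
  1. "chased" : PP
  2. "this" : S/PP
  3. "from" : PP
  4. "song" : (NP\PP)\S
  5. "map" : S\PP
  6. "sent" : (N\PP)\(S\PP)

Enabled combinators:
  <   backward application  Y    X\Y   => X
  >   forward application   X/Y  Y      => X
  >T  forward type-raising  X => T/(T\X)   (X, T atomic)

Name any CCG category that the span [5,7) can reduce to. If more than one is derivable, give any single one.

N\PP

[0,7] S   >
  [0,5] S/(N\PP)   >
    [0,1] "the" : (S/(N\PP))/NP
    [1,5] NP   >
      [1,2] NP/(NP\PP)   >T
        [1,2] "chased" : PP
      [2,5] NP\PP   <
        [2,4] S   >
          [2,3] "this" : S/PP
          [3,4] "from" : PP
        [4,5] "song" : (NP\PP)\S
  [5,7] N\PP   <
    [5,6] "map" : S\PP
    [6,7] "sent" : (N\PP)\(S\PP)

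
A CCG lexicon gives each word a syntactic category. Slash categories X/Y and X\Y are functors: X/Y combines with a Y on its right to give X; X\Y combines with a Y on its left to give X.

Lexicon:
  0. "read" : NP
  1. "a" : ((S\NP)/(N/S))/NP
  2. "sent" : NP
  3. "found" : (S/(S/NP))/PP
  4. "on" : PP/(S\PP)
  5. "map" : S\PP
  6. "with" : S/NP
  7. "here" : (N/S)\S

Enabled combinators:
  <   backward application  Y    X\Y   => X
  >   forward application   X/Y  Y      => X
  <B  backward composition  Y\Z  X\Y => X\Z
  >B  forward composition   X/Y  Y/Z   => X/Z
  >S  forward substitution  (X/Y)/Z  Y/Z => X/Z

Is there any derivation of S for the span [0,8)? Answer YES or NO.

[0,8] S   <
  [0,1] "read" : NP
  [1,8] S\NP   >
    [1,3] (S\NP)/(N/S)   >
      [1,2] "a" : ((S\NP)/(N/S))/NP
      [2,3] "sent" : NP
    [3,8] N/S   <
      [3,7] S   >
        [3,6] S/(S/NP)   >
          [3,4] "found" : (S/(S/NP))/PP
          [4,6] PP   >
            [4,5] "on" : PP/(S\PP)
            [5,6] "map" : S\PP
        [6,7] "with" : S/NP
      [7,8] "here" : (N/S)\S

YES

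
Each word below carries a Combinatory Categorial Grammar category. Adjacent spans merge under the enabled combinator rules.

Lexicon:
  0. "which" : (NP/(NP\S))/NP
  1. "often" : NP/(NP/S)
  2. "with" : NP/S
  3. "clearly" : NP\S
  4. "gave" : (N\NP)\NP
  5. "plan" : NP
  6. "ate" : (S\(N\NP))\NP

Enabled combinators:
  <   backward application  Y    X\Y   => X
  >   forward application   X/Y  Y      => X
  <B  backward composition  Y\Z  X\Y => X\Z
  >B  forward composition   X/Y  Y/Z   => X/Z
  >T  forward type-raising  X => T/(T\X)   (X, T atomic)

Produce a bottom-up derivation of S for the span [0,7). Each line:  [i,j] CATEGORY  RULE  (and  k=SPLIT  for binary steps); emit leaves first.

[0,1] (NP/(NP\S))/NP  lex  "which"
[1,2] NP/(NP/S)  lex  "often"
[2,3] NP/S  lex  "with"
[1,3] NP  >  k=2
[0,3] NP/(NP\S)  >  k=1
[3,4] NP\S  lex  "clearly"
[0,4] NP  >  k=3
[4,5] (N\NP)\NP  lex  "gave"
[0,5] N\NP  <  k=4
[5,6] NP  lex  "plan"
[6,7] (S\(N\NP))\NP  lex  "ate"
[5,7] S\(N\NP)  <  k=6
[0,7] S  <  k=5

[0,7] S   <
  [0,5] N\NP   <
    [0,4] NP   >
      [0,3] NP/(NP\S)   >
        [0,1] "which" : (NP/(NP\S))/NP
        [1,3] NP   >
          [1,2] "often" : NP/(NP/S)
          [2,3] "with" : NP/S
      [3,4] "clearly" : NP\S
    [4,5] "gave" : (N\NP)\NP
  [5,7] S\(N\NP)   <
    [5,6] "plan" : NP
    [6,7] "ate" : (S\(N\NP))\NP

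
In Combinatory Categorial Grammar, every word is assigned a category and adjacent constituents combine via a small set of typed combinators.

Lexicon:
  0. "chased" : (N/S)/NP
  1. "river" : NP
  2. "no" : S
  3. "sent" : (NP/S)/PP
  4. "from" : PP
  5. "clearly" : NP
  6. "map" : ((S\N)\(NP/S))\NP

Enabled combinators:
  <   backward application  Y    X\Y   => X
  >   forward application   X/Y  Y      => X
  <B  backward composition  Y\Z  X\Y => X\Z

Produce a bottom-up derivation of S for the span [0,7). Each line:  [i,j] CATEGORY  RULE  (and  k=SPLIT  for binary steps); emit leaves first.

[0,1] (N/S)/NP  lex  "chased"
[1,2] NP  lex  "river"
[0,2] N/S  >  k=1
[2,3] S  lex  "no"
[0,3] N  >  k=2
[3,4] (NP/S)/PP  lex  "sent"
[4,5] PP  lex  "from"
[3,5] NP/S  >  k=4
[5,6] NP  lex  "clearly"
[6,7] ((S\N)\(NP/S))\NP  lex  "map"
[5,7] (S\N)\(NP/S)  <  k=6
[3,7] S\N  <  k=5
[0,7] S  <  k=3

[0,7] S   <
  [0,3] N   >
    [0,2] N/S   >
      [0,1] "chased" : (N/S)/NP
      [1,2] "river" : NP
    [2,3] "no" : S
  [3,7] S\N   <
    [3,5] NP/S   >
      [3,4] "sent" : (NP/S)/PP
      [4,5] "from" : PP
    [5,7] (S\N)\(NP/S)   <
      [5,6] "clearly" : NP
      [6,7] "map" : ((S\N)\(NP/S))\NP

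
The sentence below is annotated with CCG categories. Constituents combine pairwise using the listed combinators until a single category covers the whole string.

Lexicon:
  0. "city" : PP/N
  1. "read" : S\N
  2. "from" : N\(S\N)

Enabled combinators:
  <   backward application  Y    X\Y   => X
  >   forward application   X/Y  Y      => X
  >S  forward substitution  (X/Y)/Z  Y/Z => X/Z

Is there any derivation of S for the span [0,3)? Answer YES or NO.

NO

PP/N S\N N\(S\N)
CKY chart[0,3] = {PP}; S ∉ chart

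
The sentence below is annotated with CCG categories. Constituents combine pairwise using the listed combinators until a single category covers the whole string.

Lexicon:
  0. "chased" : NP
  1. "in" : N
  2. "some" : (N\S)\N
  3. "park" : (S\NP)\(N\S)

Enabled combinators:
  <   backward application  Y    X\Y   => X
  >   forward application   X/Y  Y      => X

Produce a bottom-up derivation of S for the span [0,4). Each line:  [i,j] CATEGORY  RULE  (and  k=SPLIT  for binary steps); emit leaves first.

[0,4] S   <
  [0,1] "chased" : NP
  [1,4] S\NP   <
    [1,3] N\S   <
      [1,2] "in" : N
      [2,3] "some" : (N\S)\N
    [3,4] "park" : (S\NP)\(N\S)

[0,1] NP  lex  "chased"
[1,2] N  lex  "in"
[2,3] (N\S)\N  lex  "some"
[1,3] N\S  <  k=2
[3,4] (S\NP)\(N\S)  lex  "park"
[1,4] S\NP  <  k=3
[0,4] S  <  k=1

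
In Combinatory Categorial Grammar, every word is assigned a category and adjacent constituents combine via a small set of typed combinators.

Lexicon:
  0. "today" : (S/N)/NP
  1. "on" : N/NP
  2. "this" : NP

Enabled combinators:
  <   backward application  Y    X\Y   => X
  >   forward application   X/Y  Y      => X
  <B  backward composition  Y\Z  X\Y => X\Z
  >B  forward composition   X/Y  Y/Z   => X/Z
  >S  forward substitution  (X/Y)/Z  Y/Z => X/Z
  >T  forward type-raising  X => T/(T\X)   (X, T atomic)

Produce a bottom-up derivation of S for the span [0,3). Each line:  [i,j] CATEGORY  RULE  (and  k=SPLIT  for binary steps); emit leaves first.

[0,1] (S/N)/NP  lex  "today"
[1,2] N/NP  lex  "on"
[0,2] S/NP  >S  k=1
[2,3] NP  lex  "this"
[0,3] S  >  k=2

[0,3] S   >
  [0,2] S/NP   >S
    [0,1] "today" : (S/N)/NP
    [1,2] "on" : N/NP
  [2,3] "this" : NP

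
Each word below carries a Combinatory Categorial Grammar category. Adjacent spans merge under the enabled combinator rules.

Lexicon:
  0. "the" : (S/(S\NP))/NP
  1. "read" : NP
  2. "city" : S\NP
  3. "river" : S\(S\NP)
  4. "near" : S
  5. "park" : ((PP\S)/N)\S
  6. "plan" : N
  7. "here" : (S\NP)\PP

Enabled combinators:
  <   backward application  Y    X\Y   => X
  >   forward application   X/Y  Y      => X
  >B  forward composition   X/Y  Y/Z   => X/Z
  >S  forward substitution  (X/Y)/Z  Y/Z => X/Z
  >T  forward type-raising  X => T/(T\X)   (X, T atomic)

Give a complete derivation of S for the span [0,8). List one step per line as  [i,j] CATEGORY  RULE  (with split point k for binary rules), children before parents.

[0,8] S   >
  [0,2] S/(S\NP)   >
    [0,1] "the" : (S/(S\NP))/NP
    [1,2] "read" : NP
  [2,8] S\NP   <
    [2,7] PP   <
      [2,4] S   <
        [2,3] "city" : S\NP
        [3,4] "river" : S\(S\NP)
      [4,7] PP\S   >
        [4,6] (PP\S)/N   <
          [4,5] "near" : S
          [5,6] "park" : ((PP\S)/N)\S
        [6,7] "plan" : N
    [7,8] "here" : (S\NP)\PP

[0,1] (S/(S\NP))/NP  lex  "the"
[1,2] NP  lex  "read"
[0,2] S/(S\NP)  >  k=1
[2,3] S\NP  lex  "city"
[3,4] S\(S\NP)  lex  "river"
[2,4] S  <  k=3
[4,5] S  lex  "near"
[5,6] ((PP\S)/N)\S  lex  "park"
[4,6] (PP\S)/N  <  k=5
[6,7] N  lex  "plan"
[4,7] PP\S  >  k=6
[2,7] PP  <  k=4
[7,8] (S\NP)\PP  lex  "here"
[2,8] S\NP  <  k=7
[0,8] S  >  k=2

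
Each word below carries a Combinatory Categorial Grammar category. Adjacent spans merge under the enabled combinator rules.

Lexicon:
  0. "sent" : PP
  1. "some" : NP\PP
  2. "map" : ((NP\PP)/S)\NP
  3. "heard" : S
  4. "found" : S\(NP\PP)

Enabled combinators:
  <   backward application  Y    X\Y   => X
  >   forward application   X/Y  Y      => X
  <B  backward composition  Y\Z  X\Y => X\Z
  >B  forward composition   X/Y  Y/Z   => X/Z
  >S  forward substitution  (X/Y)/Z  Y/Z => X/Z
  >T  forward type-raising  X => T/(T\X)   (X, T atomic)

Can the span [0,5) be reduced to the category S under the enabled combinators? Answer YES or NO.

YES

[0,5] S   <
  [0,4] NP\PP   >
    [0,3] (NP\PP)/S   <
      [0,2] NP   <
        [0,1] "sent" : PP
        [1,2] "some" : NP\PP
      [2,3] "map" : ((NP\PP)/S)\NP
    [3,4] "heard" : S
  [4,5] "found" : S\(NP\PP)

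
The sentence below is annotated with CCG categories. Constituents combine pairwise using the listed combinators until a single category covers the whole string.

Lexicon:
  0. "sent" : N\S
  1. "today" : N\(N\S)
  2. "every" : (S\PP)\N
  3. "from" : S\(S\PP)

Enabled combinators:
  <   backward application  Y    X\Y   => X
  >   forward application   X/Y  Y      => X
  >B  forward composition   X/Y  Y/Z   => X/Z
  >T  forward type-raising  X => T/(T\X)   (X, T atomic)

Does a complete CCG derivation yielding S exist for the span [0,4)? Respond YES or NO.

YES

[0,4] S   <
  [0,3] S\PP   <
    [0,2] N   <
      [0,1] "sent" : N\S
      [1,2] "today" : N\(N\S)
    [2,3] "every" : (S\PP)\N
  [3,4] "from" : S\(S\PP)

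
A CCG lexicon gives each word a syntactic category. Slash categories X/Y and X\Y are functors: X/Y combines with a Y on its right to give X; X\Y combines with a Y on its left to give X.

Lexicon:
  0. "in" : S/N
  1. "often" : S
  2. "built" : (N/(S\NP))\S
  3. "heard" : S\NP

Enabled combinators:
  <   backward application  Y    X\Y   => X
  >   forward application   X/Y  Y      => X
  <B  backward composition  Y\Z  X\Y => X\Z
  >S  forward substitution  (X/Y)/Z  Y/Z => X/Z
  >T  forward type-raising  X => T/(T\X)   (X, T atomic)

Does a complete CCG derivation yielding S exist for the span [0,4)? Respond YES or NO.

YES

[0,4] S   >
  [0,1] "in" : S/N
  [1,4] N   >
    [1,3] N/(S\NP)   <
      [1,2] "often" : S
      [2,3] "built" : (N/(S\NP))\S
    [3,4] "heard" : S\NP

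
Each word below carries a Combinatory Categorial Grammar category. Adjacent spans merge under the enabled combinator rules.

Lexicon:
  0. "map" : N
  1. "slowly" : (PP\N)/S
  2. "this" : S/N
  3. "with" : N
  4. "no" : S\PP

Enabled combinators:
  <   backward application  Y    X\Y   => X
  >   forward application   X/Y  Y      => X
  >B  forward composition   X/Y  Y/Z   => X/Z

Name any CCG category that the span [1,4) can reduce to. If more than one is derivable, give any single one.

PP\N

[0,5] S   <
  [0,4] PP   <
    [0,1] "map" : N
    [1,4] PP\N   >
      [1,2] "slowly" : (PP\N)/S
      [2,4] S   >
        [2,3] "this" : S/N
        [3,4] "with" : N
  [4,5] "no" : S\PP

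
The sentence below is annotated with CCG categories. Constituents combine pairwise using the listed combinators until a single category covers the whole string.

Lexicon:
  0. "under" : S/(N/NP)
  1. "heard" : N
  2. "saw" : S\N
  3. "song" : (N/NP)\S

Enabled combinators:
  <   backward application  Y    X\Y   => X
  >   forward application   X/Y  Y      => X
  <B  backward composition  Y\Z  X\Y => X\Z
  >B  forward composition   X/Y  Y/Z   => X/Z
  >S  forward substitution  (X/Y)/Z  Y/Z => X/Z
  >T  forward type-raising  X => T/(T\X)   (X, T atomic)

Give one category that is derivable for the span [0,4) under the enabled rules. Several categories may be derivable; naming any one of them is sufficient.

S

[0,4] S   >
  [0,1] "under" : S/(N/NP)
  [1,4] N/NP   <
    [1,3] S   <
      [1,2] "heard" : N
      [2,3] "saw" : S\N
    [3,4] "song" : (N/NP)\S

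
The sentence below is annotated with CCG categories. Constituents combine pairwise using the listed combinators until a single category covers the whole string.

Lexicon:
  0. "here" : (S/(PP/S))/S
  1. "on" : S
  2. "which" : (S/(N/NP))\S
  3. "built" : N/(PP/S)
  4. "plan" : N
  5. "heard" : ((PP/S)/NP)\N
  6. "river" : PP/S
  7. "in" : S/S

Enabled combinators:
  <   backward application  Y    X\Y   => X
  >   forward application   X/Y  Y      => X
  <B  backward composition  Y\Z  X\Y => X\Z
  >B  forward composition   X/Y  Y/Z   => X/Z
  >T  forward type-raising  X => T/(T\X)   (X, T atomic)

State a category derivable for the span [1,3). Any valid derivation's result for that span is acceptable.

[0,8] S   >
  [0,6] S/(PP/S)   >
    [0,1] "here" : (S/(PP/S))/S
    [1,6] S   >
      [1,3] S/(N/NP)   <
        [1,2] "on" : S
        [2,3] "which" : (S/(N/NP))\S
      [3,6] N/NP   >B
        [3,4] "built" : N/(PP/S)
        [4,6] (PP/S)/NP   <
          [4,5] "plan" : N
          [5,6] "heard" : ((PP/S)/NP)\N
  [6,8] PP/S   >B
    [6,7] "river" : PP/S
    [7,8] "in" : S/S

S/(N/NP)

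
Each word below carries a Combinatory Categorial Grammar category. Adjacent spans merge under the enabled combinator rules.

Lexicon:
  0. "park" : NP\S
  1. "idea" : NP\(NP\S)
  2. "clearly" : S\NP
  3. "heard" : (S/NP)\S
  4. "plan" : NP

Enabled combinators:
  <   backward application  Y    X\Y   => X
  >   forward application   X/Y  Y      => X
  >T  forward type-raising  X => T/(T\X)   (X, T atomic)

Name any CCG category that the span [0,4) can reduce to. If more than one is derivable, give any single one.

[0,5] S   >
  [0,4] S/NP   <
    [0,3] S   <
      [0,2] NP   <
        [0,1] "park" : NP\S
        [1,2] "idea" : NP\(NP\S)
      [2,3] "clearly" : S\NP
    [3,4] "heard" : (S/NP)\S
  [4,5] "plan" : NP

S/NP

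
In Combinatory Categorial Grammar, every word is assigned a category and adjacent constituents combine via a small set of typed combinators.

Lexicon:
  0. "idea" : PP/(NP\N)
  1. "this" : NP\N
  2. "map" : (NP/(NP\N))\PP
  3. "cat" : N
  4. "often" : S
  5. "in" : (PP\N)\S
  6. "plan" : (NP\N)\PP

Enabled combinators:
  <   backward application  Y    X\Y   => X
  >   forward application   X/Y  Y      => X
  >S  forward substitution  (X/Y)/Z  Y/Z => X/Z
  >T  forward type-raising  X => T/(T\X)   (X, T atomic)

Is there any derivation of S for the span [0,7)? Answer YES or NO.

NO

PP/(NP\N) NP\N (NP/(NP\N))\PP N S (PP\N)\S (NP\N)\PP
CKY chart[0,7] = {N/(N\NP), NP, NP/(NP\NP), PP/(PP\NP), S/(S\NP)}; S ∉ chart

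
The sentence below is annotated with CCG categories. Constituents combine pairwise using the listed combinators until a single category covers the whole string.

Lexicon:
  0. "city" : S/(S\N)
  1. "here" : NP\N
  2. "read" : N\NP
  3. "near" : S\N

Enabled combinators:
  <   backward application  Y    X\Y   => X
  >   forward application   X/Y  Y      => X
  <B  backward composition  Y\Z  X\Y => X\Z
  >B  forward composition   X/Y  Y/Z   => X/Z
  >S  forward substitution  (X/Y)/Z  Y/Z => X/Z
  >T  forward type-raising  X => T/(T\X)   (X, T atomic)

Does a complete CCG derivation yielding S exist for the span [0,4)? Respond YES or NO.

YES

[0,4] S   >
  [0,1] "city" : S/(S\N)
  [1,4] S\N   <B
    [1,2] "here" : NP\N
    [2,4] S\NP   <B
      [2,3] "read" : N\NP
      [3,4] "near" : S\N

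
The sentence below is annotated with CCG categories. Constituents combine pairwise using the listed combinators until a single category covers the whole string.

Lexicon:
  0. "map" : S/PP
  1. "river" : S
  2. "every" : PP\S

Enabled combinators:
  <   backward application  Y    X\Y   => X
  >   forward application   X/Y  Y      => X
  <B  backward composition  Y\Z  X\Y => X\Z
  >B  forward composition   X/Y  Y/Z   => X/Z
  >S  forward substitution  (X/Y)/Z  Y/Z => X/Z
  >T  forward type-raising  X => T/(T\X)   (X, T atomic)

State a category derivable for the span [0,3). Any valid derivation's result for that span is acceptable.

[0,3] S   >
  [0,1] "map" : S/PP
  [1,3] PP   <
    [1,2] "river" : S
    [2,3] "every" : PP\S

S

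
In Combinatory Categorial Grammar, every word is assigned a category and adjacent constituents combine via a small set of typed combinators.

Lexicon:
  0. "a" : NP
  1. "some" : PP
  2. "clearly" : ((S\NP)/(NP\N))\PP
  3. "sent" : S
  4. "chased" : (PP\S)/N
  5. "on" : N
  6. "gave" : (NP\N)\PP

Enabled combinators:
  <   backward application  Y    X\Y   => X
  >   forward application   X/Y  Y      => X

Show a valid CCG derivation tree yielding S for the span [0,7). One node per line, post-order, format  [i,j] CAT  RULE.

[0,7] S   <
  [0,1] "a" : NP
  [1,7] S\NP   >
    [1,3] (S\NP)/(NP\N)   <
      [1,2] "some" : PP
      [2,3] "clearly" : ((S\NP)/(NP\N))\PP
    [3,7] NP\N   <
      [3,6] PP   <
        [3,4] "sent" : S
        [4,6] PP\S   >
          [4,5] "chased" : (PP\S)/N
          [5,6] "on" : N
      [6,7] "gave" : (NP\N)\PP

[0,1] NP  lex  "a"
[1,2] PP  lex  "some"
[2,3] ((S\NP)/(NP\N))\PP  lex  "clearly"
[1,3] (S\NP)/(NP\N)  <  k=2
[3,4] S  lex  "sent"
[4,5] (PP\S)/N  lex  "chased"
[5,6] N  lex  "on"
[4,6] PP\S  >  k=5
[3,6] PP  <  k=4
[6,7] (NP\N)\PP  lex  "gave"
[3,7] NP\N  <  k=6
[1,7] S\NP  >  k=3
[0,7] S  <  k=1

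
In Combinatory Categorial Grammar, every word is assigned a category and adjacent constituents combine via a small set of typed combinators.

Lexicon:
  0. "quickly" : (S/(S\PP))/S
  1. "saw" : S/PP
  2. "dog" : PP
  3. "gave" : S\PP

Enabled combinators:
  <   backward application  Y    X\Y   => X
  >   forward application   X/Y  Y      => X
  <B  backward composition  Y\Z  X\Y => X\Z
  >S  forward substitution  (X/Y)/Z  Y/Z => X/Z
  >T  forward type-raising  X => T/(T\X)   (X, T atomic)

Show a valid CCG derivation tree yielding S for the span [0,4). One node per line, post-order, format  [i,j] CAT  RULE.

[0,1] (S/(S\PP))/S  lex  "quickly"
[1,2] S/PP  lex  "saw"
[2,3] PP  lex  "dog"
[1,3] S  >  k=2
[0,3] S/(S\PP)  >  k=1
[3,4] S\PP  lex  "gave"
[0,4] S  >  k=3

[0,4] S   >
  [0,3] S/(S\PP)   >
    [0,1] "quickly" : (S/(S\PP))/S
    [1,3] S   >
      [1,2] "saw" : S/PP
      [2,3] "dog" : PP
  [3,4] "gave" : S\PP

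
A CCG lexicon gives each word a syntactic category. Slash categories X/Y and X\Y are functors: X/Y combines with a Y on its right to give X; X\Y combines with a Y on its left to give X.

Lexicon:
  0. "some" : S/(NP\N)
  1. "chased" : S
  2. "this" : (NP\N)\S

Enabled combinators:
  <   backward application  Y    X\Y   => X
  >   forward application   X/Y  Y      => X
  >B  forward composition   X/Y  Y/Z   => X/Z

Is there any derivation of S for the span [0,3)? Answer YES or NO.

[0,3] S   >
  [0,1] "some" : S/(NP\N)
  [1,3] NP\N   <
    [1,2] "chased" : S
    [2,3] "this" : (NP\N)\S

YES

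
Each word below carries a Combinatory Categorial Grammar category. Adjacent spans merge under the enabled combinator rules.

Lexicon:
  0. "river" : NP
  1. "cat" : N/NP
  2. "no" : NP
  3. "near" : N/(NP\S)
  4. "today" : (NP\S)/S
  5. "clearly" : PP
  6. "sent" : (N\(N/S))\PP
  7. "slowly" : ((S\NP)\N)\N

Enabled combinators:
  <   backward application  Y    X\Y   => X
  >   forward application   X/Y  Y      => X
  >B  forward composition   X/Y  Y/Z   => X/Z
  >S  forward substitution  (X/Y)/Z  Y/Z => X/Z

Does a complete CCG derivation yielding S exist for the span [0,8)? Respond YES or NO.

[0,8] S   <
  [0,1] "river" : NP
  [1,8] S\NP   <
    [1,3] N   >
      [1,2] "cat" : N/NP
      [2,3] "no" : NP
    [3,8] (S\NP)\N   <
      [3,7] N   <
        [3,5] N/S   >B
          [3,4] "near" : N/(NP\S)
          [4,5] "today" : (NP\S)/S
        [5,7] N\(N/S)   <
          [5,6] "clearly" : PP
          [6,7] "sent" : (N\(N/S))\PP
      [7,8] "slowly" : ((S\NP)\N)\N

YES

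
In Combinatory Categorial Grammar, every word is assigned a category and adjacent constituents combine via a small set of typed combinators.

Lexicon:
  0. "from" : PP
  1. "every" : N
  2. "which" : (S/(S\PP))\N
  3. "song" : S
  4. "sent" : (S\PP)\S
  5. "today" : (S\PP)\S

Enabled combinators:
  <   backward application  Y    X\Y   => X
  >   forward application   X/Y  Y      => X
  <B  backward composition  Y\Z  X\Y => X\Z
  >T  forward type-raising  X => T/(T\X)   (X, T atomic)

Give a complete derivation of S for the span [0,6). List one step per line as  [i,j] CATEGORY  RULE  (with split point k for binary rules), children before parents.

[0,6] S   >
  [0,1] S/(S\PP)   >T
    [0,1] "from" : PP
  [1,6] S\PP   <
    [1,5] S   >
      [1,3] S/(S\PP)   <
        [1,2] "every" : N
        [2,3] "which" : (S/(S\PP))\N
      [3,5] S\PP   <
        [3,4] "song" : S
        [4,5] "sent" : (S\PP)\S
    [5,6] "today" : (S\PP)\S

[0,1] PP  lex  "from"
[0,1] S/(S\PP)  >T
[1,2] N  lex  "every"
[2,3] (S/(S\PP))\N  lex  "which"
[1,3] S/(S\PP)  <  k=2
[3,4] S  lex  "song"
[4,5] (S\PP)\S  lex  "sent"
[3,5] S\PP  <  k=4
[1,5] S  >  k=3
[5,6] (S\PP)\S  lex  "today"
[1,6] S\PP  <  k=5
[0,6] S  >  k=1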